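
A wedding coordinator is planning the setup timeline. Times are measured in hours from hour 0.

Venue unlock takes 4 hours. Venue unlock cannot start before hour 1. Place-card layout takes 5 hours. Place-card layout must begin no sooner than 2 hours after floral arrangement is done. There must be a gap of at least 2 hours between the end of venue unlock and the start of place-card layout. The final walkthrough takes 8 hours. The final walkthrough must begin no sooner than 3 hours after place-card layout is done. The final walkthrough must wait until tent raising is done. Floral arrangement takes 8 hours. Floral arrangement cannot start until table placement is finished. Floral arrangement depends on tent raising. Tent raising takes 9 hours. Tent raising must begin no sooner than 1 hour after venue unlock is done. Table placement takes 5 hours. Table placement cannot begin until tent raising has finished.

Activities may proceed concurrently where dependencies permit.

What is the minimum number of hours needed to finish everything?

46

Venue unlock cannot begin until its own release at hour 1. It runs from hour 1 to 1 + 4 = hour 5.
Tent raising cannot begin until venue unlock (finishes hour 5, plus 1-hour gap → hour 6). It runs from hour 6 to 6 + 9 = hour 15.
Table placement waits on tent raising (finishes hour 15), so it starts at hour 15 and finishes at 15 + 5 = hour 20.
For floral arrangement: table placement (finishes hour 20); tent raising (finishes hour 15). Taking the maximum gives a start of hour 20, and it finishes at 20 + 8 = hour 28.
Place-card layout cannot start until floral arrangement (finishes hour 28, plus 2-hour gap → hour 30); venue unlock (finishes hour 5, plus 2-hour gap → hour 7). The controlling bound is hour 30, so place-card layout finishes at 30 + 5 = hour 35.
The final walkthrough cannot start until place-card layout (finishes hour 35, plus 3-hour gap → hour 38); tent raising (finishes hour 15). The controlling bound is hour 38, so the final walkthrough finishes at 38 + 8 = hour 46.
All tasks are finished once the last one completes. Finish times: Venue unlock at 5, Tent raising at 15, Table placement at 20, Floral arrangement at 28, Place-card layout at 35, The final walkthrough at 46. The latest is hour 46.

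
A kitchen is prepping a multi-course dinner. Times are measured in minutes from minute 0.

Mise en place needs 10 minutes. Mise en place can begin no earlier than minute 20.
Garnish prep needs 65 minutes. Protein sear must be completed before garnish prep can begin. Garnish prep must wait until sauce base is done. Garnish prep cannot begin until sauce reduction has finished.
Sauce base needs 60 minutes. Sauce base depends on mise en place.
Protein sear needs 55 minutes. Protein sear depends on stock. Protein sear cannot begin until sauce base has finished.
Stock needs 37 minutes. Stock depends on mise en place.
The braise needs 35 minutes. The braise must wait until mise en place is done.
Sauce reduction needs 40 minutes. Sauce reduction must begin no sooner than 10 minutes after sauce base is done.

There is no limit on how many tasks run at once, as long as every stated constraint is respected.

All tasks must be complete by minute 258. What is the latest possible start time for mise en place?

68

To finish by minute 258, garnish prep (duration 65) must start no later than minute 193.
Since garnish prep (must start by minute 193) depends on it, protein sear must finish by minute 193. Backing off its 55-minute duration gives a latest start of minute 138.
Stock feeds into protein sear (must start by minute 138); so stock must finish by minute 138 and therefore start by minute 101.
Sauce reduction has to be done before garnish prep (must start by minute 193). That means finishing by minute 193, i.e. starting by 193 − 40 = minute 153.
For sauce base: protein sear (must start by minute 138); sauce reduction (must start by minute 153, minus 10-minute gap → minute 143); garnish prep (must start by minute 193). The most restrictive is minute 138; with a 60-minute duration, sauce base must start by minute 78.
Nothing follows the braise; the deadline of minute 258 is its only limit. It must start by 258 − 35 = minute 223.
For mise en place: stock (must start by minute 101); sauce base (must start by minute 78); the braise (must start by minute 223). The most restrictive is minute 78; with a 10-minute duration, mise en place must start by minute 68.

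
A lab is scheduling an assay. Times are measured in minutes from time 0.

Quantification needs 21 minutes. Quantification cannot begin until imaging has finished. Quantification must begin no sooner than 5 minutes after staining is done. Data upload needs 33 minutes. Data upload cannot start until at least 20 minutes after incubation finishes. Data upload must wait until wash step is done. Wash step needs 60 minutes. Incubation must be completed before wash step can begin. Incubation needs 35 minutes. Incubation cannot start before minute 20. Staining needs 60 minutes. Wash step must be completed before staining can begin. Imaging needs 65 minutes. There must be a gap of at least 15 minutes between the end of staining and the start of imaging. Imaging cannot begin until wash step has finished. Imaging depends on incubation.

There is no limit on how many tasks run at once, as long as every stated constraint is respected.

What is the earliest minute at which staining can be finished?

175

After its own release at minute 20, incubation can start at minute 20 and finishes at minute 55.
After incubation (finishes minute 55), wash step can start at minute 55 and finishes at minute 115.
Staining waits on wash step (finishes minute 115), so it starts at minute 115 and finishes at 115 + 60 = minute 175.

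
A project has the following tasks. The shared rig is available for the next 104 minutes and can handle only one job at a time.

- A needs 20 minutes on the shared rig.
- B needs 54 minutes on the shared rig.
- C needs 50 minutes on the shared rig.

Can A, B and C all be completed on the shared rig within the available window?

Running back to back, the jobs need 20 + 54 + 50 = 124 minutes on the shared rig.
Since 124 > 104, they cannot all fit.

No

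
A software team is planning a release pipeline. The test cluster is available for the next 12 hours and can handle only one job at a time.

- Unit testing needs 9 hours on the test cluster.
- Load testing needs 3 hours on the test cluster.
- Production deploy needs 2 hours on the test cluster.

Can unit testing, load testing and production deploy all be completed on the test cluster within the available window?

No

Running back to back, the jobs need 9 + 3 + 2 = 14 hours on the test cluster.
Since 14 > 12, they cannot all fit.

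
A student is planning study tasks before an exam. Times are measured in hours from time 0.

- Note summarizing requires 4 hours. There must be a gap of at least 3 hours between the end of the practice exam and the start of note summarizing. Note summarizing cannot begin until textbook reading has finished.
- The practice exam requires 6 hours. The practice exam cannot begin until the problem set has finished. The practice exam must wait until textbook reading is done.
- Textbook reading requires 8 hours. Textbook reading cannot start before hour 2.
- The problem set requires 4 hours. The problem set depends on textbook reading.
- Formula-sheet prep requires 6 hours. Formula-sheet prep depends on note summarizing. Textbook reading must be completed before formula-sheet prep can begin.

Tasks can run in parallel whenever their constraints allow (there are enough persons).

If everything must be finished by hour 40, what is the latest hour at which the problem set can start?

To finish by hour 40, formula-sheet prep (duration 6) must start no later than hour 34.
Note summarizing must finish before formula-sheet prep (must start by hour 34). With a 4-hour duration, note summarizing must start by 34 − 4 = hour 30.
The practice exam feeds into note summarizing (must start by hour 30, minus 3-hour gap → hour 27); so the practice exam must finish by hour 27 and therefore start by hour 21.
The problem set must finish before the practice exam (must start by hour 21). With a 4-hour duration, the problem set must start by 21 − 4 = hour 17.

17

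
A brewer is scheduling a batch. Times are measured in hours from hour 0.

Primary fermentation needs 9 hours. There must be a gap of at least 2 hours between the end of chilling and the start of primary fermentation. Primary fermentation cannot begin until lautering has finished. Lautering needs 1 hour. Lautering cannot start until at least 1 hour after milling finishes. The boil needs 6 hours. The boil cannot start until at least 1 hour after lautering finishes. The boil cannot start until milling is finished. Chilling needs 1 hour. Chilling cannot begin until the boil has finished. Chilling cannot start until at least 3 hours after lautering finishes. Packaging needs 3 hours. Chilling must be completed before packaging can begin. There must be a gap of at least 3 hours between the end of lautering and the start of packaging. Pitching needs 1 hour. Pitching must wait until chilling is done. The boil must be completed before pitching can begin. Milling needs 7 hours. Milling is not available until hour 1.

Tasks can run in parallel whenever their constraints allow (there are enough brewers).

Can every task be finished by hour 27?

No

Milling cannot begin until its own release at hour 1. It runs from hour 1 to 1 + 7 = hour 8.
After milling (finishes hour 8, plus 1-hour gap → hour 9), lautering can start at hour 9 and finishes at hour 10.
The boil has to wait for lautering (finishes hour 10, plus 1-hour gap → hour 11); milling (finishes hour 8). The latest of these is hour 11, so the boil runs hour 11 to 11 + 6 = hour 17.
For chilling: the boil (finishes hour 17); lautering (finishes hour 10, plus 3-hour gap → hour 13). Taking the maximum gives a start of hour 17, and it finishes at 17 + 1 = hour 18.
Packaging has to wait for chilling (finishes hour 18); lautering (finishes hour 10, plus 3-hour gap → hour 13). The latest of these is hour 18, so packaging runs hour 18 to 18 + 3 = hour 21.
Primary fermentation cannot start until chilling (finishes hour 18, plus 2-hour gap → hour 20); lautering (finishes hour 10). The controlling bound is hour 20, so primary fermentation finishes at 20 + 9 = hour 29.
For pitching: chilling (finishes hour 18); the boil (finishes hour 17). Taking the maximum gives a start of hour 18, and it finishes at 18 + 1 = hour 19.
The earliest everything can be done is hour 29, which is after the deadline of 27, so it is not possible.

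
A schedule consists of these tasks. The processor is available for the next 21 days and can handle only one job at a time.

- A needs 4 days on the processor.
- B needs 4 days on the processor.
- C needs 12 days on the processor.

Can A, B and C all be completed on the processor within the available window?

Running back to back, the jobs need 4 + 4 + 12 = 20 days on the processor.
Since 20 ≤ 21, they fit within the window.

Yes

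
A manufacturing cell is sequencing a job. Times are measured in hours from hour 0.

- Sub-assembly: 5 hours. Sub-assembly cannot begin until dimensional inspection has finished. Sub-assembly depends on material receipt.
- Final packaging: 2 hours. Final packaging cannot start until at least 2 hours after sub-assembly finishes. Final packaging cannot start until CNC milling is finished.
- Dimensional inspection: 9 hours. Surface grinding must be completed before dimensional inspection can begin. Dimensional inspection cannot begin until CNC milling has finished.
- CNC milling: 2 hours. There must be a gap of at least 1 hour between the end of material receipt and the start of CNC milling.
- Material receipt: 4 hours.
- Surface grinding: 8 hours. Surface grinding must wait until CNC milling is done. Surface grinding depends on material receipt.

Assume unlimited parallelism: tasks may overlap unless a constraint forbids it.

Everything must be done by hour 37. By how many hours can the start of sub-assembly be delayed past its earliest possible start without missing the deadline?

4

Material receipt can start immediately at hour 0; it finishes at hour 4.
CNC milling waits on material receipt (finishes hour 4, plus 1-hour gap → hour 5), so it starts at hour 5 and finishes at 5 + 2 = hour 7.
Surface grinding needs all of CNC milling (finishes hour 7); material receipt (finishes hour 4). That puts its earliest start at hour 7; it finishes at 7 + 8 = hour 15.
For dimensional inspection: surface grinding (finishes hour 15); CNC milling (finishes hour 7). Taking the maximum gives a start of hour 15, and it finishes at 15 + 9 = hour 24.
Sub-assembly has to wait for dimensional inspection (finishes hour 24); material receipt (finishes hour 4). The latest of these is hour 24, so sub-assembly runs hour 24 to 24 + 5 = hour 29.

Working backward from the deadline:
Final packaging must finish by hour 37; it takes 2 hours, so it must start by 37 − 2 = hour 35.
Since final packaging (must start by hour 35, minus 2-hour gap → hour 33) depends on it, sub-assembly must finish by hour 33. Backing off its 5-hour duration gives a latest start of hour 28.
So sub-assembly can start as early as hour 24 and as late as hour 28, giving 28 − 24 = 4 hours of slack.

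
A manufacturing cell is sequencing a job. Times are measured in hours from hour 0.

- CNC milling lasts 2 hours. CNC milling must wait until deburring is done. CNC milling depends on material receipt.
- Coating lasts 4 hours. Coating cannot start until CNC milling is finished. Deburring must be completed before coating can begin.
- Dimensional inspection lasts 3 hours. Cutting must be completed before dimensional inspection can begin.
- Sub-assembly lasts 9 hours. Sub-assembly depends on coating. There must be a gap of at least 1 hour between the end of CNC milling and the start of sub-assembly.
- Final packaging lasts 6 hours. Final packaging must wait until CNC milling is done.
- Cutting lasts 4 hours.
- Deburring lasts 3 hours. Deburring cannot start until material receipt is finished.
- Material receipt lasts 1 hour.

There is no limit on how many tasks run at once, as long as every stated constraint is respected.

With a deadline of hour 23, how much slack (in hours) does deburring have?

4

Nothing blocks material receipt, so it runs from hour 0 to hour 1.
Deburring waits on material receipt (finishes hour 1), so it starts at hour 1 and finishes at 1 + 3 = hour 4.

Working backward from the deadline:
To finish by hour 23, sub-assembly (duration 9) must start no later than hour 14.
Coating must finish before sub-assembly (must start by hour 14). With a 4-hour duration, coating must start by 14 − 4 = hour 10.
Nothing follows final packaging; the deadline of hour 23 is its only limit. It must start by 23 − 6 = hour 17.
CNC milling has several dependents: coating (must start by hour 10); sub-assembly (must start by hour 14, minus 1-hour gap → hour 13); final packaging (must start by hour 17). The earliest of those limits is hour 10, so CNC milling must start by 10 − 2 = hour 8.
Deburring must finish in time for CNC milling (must start by hour 8); coating (must start by hour 10). The tightest is hour 8, so deburring must start by 8 − 3 = hour 5.
So deburring can start as early as hour 1 and as late as hour 5, giving 5 − 1 = 4 hours of slack.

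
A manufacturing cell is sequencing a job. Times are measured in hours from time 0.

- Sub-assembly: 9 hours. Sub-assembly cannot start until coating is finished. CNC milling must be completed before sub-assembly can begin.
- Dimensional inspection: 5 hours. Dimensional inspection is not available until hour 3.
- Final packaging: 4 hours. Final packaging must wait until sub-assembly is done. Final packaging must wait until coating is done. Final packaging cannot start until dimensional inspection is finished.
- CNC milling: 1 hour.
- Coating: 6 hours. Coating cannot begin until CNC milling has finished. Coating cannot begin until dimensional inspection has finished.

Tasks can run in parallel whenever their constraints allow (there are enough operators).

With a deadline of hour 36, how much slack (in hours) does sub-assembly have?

9

Dimensional inspection cannot begin until its own release at hour 3. It runs from hour 3 to 3 + 5 = hour 8.
Nothing blocks CNC milling, so it runs from hour 0 to hour 1.
Coating has to wait for CNC milling (finishes hour 1); dimensional inspection (finishes hour 8). The latest of these is hour 8, so coating runs hour 8 to 8 + 6 = hour 14.
Sub-assembly needs all of coating (finishes hour 14); CNC milling (finishes hour 1). That puts its earliest start at hour 14; it finishes at 14 + 9 = hour 23.

Working backward from the deadline:
To finish by hour 36, final packaging (duration 4) must start no later than hour 32.
Since final packaging (must start by hour 32) depends on it, sub-assembly must finish by hour 32. Backing off its 9-hour duration gives a latest start of hour 23.
So sub-assembly can start as early as hour 14 and as late as hour 23, giving 23 − 14 = 9 hours of slack.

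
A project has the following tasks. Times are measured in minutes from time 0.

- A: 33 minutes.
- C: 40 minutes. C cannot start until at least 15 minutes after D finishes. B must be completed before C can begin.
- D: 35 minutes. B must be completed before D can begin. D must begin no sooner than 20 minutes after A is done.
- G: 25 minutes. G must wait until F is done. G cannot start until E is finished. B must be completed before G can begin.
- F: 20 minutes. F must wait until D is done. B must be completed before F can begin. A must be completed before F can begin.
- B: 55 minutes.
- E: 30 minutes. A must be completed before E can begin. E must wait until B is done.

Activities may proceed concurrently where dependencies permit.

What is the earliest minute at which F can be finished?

110

B has no prerequisites, so it starts at minute 0 and finishes at minute 55.
A can start immediately at minute 0; it finishes at minute 33.
D has to wait for B (finishes minute 55); A (finishes minute 33, plus 20-minute gap → minute 53). The latest of these is minute 55, so D runs minute 55 to 55 + 35 = minute 90.
For F: D (finishes minute 90); B (finishes minute 55); A (finishes minute 33). Taking the maximum gives a start of minute 90, and it finishes at 90 + 20 = minute 110.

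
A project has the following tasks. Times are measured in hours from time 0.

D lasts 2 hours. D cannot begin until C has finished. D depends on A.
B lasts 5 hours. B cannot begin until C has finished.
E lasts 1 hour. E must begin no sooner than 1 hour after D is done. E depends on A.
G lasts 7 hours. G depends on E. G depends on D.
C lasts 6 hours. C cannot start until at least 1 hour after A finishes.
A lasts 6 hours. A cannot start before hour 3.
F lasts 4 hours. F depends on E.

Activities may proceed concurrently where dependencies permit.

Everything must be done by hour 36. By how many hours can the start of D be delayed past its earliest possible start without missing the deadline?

9

A cannot begin until its own release at hour 3. It runs from hour 3 to 3 + 6 = hour 9.
C waits on A (finishes hour 9, plus 1-hour gap → hour 10), so it starts at hour 10 and finishes at 10 + 6 = hour 16.
For D: C (finishes hour 16); A (finishes hour 9). Taking the maximum gives a start of hour 16, and it finishes at 16 + 2 = hour 18.

Working backward from the deadline:
F must finish by hour 36; it takes 4 hours, so it must start by 36 − 4 = hour 32.
To finish by hour 36, G (duration 7) must start no later than hour 29.
E has several dependents: F (must start by hour 32); G (must start by hour 29). The earliest of those limits is hour 29, so E must start by 29 − 1 = hour 28.
For D: E (must start by hour 28, minus 1-hour gap → hour 27); G (must start by hour 29). The most restrictive is hour 27; with a 2-hour duration, D must start by hour 25.
So D can start as early as hour 16 and as late as hour 25, giving 25 − 16 = 9 hours of slack.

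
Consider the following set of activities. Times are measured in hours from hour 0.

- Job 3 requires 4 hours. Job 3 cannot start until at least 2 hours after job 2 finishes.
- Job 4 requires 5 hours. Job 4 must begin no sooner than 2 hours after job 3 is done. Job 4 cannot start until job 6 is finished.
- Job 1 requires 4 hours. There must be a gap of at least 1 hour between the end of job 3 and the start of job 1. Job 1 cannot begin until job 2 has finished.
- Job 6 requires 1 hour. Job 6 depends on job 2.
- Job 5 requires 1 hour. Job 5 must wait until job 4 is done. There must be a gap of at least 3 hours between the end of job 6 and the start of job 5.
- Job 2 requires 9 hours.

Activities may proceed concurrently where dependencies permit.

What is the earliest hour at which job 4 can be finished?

22

Nothing blocks job 2, so it runs from hour 0 to hour 9.
Job 6 waits on job 2 (finishes hour 9), so it starts at hour 9 and finishes at 9 + 1 = hour 10.
Job 3 cannot begin until job 2 (finishes hour 9, plus 2-hour gap → hour 11). It runs from hour 11 to 11 + 4 = hour 15.
For job 4: job 3 (finishes hour 15, plus 2-hour gap → hour 17); job 6 (finishes hour 10). Taking the maximum gives a start of hour 17, and it finishes at 17 + 5 = hour 22.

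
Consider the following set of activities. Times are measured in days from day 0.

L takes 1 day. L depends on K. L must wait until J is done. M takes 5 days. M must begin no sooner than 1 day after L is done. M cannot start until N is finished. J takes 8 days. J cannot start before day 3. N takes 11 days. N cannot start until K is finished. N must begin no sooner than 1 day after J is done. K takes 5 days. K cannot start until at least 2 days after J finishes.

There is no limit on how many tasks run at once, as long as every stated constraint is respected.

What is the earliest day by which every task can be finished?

After its own release at day 3, J can start at day 3 and finishes at day 11.
After J (finishes day 11, plus 2-day gap → day 13), K can start at day 13 and finishes at day 18.
N needs all of K (finishes day 18); J (finishes day 11, plus 1-day gap → day 12). That puts its earliest start at day 18; it finishes at 18 + 11 = day 29.
L has to wait for K (finishes day 18); J (finishes day 11). The latest of these is day 18, so L runs day 18 to 18 + 1 = day 19.
M needs all of L (finishes day 19, plus 1-day gap → day 20); N (finishes day 29). That puts its earliest start at day 29; it finishes at 29 + 5 = day 34.
All tasks are finished once the last one completes. Finish times: J at 11, K at 18, L at 19, M at 34, N at 29. The latest is day 34.

34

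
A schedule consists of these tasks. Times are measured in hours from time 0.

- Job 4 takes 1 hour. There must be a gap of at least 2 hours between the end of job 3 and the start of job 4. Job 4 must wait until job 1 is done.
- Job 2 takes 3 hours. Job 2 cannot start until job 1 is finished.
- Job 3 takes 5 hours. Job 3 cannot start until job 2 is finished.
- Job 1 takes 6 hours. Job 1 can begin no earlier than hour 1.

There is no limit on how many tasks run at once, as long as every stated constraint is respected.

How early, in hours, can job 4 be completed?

18

After its own release at hour 1, job 1 can start at hour 1 and finishes at hour 7.
After job 1 (finishes hour 7), job 2 can start at hour 7 and finishes at hour 10.
Job 3 waits on job 2 (finishes hour 10), so it starts at hour 10 and finishes at 10 + 5 = hour 15.
Job 4 cannot start until job 3 (finishes hour 15, plus 2-hour gap → hour 17); job 1 (finishes hour 7). The controlling bound is hour 17, so job 4 finishes at 17 + 1 = hour 18.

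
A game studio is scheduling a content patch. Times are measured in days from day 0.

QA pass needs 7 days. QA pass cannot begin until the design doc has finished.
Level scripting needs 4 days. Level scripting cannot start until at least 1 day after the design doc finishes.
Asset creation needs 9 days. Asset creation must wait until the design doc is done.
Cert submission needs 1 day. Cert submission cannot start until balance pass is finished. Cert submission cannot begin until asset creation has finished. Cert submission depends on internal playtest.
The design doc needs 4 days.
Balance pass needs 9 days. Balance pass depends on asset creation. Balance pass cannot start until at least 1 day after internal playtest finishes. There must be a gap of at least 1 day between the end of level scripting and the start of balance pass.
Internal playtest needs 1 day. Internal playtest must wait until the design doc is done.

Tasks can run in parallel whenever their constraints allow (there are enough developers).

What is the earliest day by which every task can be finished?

23

Nothing blocks the design doc, so it runs from day 0 to day 4.
QA pass waits on the design doc (finishes day 4), so it starts at day 4 and finishes at 4 + 7 = day 11.
Internal playtest waits on the design doc (finishes day 4), so it starts at day 4 and finishes at 4 + 1 = day 5.
Level scripting waits on the design doc (finishes day 4, plus 1-day gap → day 5), so it starts at day 5 and finishes at 5 + 4 = day 9.
After the design doc (finishes day 4), asset creation can start at day 4 and finishes at day 13.
Balance pass has to wait for asset creation (finishes day 13); internal playtest (finishes day 5, plus 1-day gap → day 6); level scripting (finishes day 9, plus 1-day gap → day 10). The latest of these is day 13, so balance pass runs day 13 to 13 + 9 = day 22.
Cert submission cannot start until balance pass (finishes day 22); asset creation (finishes day 13); internal playtest (finishes day 5). The controlling bound is day 22, so cert submission finishes at 22 + 1 = day 23.
All tasks are finished once the last one completes. Finish times: The design doc at 4, Asset creation at 13, Level scripting at 9, Internal playtest at 5, Balance pass at 22, QA pass at 11, Cert submission at 23. The latest is day 23.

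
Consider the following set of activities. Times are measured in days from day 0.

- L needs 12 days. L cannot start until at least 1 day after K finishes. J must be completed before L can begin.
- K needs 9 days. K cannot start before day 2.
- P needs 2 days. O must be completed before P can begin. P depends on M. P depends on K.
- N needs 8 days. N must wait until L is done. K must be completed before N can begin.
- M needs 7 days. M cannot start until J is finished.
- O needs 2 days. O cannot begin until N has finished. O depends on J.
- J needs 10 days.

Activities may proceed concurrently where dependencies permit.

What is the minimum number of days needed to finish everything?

36

K waits on its own release at day 2, so it starts at day 2 and finishes at 2 + 9 = day 11.
Nothing blocks J, so it runs from day 0 to day 10.
After J (finishes day 10), M can start at day 10 and finishes at day 17.
For L: K (finishes day 11, plus 1-day gap → day 12); J (finishes day 10). Taking the maximum gives a start of day 12, and it finishes at 12 + 12 = day 24.
For N: L (finishes day 24); K (finishes day 11). Taking the maximum gives a start of day 24, and it finishes at 24 + 8 = day 32.
O needs all of N (finishes day 32); J (finishes day 10). That puts its earliest start at day 32; it finishes at 32 + 2 = day 34.
P cannot start until O (finishes day 34); M (finishes day 17); K (finishes day 11). The controlling bound is day 34, so P finishes at 34 + 2 = day 36.
All tasks are finished once the last one completes. Finish times: J at 10, K at 11, L at 24, M at 17, N at 32, O at 34, P at 36. The latest is day 36.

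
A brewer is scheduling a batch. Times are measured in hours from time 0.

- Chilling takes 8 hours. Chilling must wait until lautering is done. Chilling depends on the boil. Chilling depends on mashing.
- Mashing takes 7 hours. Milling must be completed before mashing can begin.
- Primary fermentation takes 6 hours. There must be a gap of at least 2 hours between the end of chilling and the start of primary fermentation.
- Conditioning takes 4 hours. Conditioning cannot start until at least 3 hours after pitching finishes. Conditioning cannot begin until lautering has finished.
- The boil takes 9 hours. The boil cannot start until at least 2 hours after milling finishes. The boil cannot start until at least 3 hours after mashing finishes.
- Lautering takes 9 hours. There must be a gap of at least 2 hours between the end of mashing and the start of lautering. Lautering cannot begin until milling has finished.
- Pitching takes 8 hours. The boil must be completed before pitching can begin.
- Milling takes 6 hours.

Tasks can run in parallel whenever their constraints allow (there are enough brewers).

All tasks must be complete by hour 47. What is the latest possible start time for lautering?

22

Primary fermentation must finish by hour 47; it takes 6 hours, so it must start by 47 − 6 = hour 41.
Chilling has to be done before primary fermentation (must start by hour 41, minus 2-hour gap → hour 39). That means finishing by hour 39, i.e. starting by 39 − 8 = hour 31.
Conditioning must finish by hour 47; it takes 4 hours, so it must start by 47 − 4 = hour 43.
Lautering has several dependents: chilling (must start by hour 31); conditioning (must start by hour 43). The earliest of those limits is hour 31, so lautering must start by 31 − 9 = hour 22.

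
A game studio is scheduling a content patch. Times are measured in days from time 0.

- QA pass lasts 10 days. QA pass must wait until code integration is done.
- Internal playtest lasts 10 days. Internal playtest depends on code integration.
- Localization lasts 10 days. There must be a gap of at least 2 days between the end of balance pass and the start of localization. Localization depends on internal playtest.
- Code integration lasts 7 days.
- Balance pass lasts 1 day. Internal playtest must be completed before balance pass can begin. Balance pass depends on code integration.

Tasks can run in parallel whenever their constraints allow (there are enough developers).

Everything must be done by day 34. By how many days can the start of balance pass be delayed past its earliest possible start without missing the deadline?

4

Nothing blocks code integration, so it runs from day 0 to day 7.
Internal playtest cannot begin until code integration (finishes day 7). It runs from day 7 to 7 + 10 = day 17.
For balance pass: internal playtest (finishes day 17); code integration (finishes day 7). Taking the maximum gives a start of day 17, and it finishes at 17 + 1 = day 18.

Working backward from the deadline:
Nothing follows localization; the deadline of day 34 is its only limit. It must start by 34 − 10 = day 24.
Balance pass has to be done before localization (must start by day 24, minus 2-day gap → day 22). That means finishing by day 22, i.e. starting by 22 − 1 = day 21.
So balance pass can start as early as day 17 and as late as day 21, giving 21 − 17 = 4 days of slack.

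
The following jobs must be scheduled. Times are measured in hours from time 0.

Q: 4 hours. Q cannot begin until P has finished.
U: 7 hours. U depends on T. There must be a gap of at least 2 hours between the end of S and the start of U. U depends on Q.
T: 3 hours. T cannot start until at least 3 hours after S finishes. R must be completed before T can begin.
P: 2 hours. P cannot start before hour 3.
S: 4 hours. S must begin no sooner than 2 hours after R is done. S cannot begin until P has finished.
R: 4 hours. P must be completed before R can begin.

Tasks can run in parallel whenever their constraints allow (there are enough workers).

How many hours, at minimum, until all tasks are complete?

28

P waits on its own release at hour 3, so it starts at hour 3 and finishes at 3 + 2 = hour 5.
R cannot begin until P (finishes hour 5). It runs from hour 5 to 5 + 4 = hour 9.
S needs all of R (finishes hour 9, plus 2-hour gap → hour 11); P (finishes hour 5). That puts its earliest start at hour 11; it finishes at 11 + 4 = hour 15.
For T: S (finishes hour 15, plus 3-hour gap → hour 18); R (finishes hour 9). Taking the maximum gives a start of hour 18, and it finishes at 18 + 3 = hour 21.
Q cannot begin until P (finishes hour 5). It runs from hour 5 to 5 + 4 = hour 9.
U cannot start until T (finishes hour 21); S (finishes hour 15, plus 2-hour gap → hour 17); Q (finishes hour 9). The controlling bound is hour 21, so U finishes at 21 + 7 = hour 28.
All tasks are finished once the last one completes. Finish times: P at 5, Q at 9, R at 9, S at 15, T at 21, U at 28. The latest is hour 28.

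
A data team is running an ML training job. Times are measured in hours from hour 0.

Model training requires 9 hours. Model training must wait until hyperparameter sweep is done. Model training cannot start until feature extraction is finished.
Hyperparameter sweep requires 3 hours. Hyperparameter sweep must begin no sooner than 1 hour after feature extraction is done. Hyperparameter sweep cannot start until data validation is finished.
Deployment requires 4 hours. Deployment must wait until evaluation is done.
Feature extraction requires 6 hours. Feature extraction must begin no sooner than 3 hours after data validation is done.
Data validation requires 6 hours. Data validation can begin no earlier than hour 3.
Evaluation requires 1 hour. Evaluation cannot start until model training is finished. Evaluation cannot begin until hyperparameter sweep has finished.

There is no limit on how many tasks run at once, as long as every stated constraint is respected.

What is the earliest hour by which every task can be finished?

Data validation cannot begin until its own release at hour 3. It runs from hour 3 to 3 + 6 = hour 9.
Feature extraction cannot begin until data validation (finishes hour 9, plus 3-hour gap → hour 12). It runs from hour 12 to 12 + 6 = hour 18.
Hyperparameter sweep needs all of feature extraction (finishes hour 18, plus 1-hour gap → hour 19); data validation (finishes hour 9). That puts its earliest start at hour 19; it finishes at 19 + 3 = hour 22.
Model training has to wait for hyperparameter sweep (finishes hour 22); feature extraction (finishes hour 18). The latest of these is hour 22, so model training runs hour 22 to 22 + 9 = hour 31.
For evaluation: model training (finishes hour 31); hyperparameter sweep (finishes hour 22). Taking the maximum gives a start of hour 31, and it finishes at 31 + 1 = hour 32.
After evaluation (finishes hour 32), deployment can start at hour 32 and finishes at hour 36.
All tasks are finished once the last one completes. Finish times: Data validation at 9, Feature extraction at 18, Hyperparameter sweep at 22, Model training at 31, Evaluation at 32, Deployment at 36. The latest is hour 36.

36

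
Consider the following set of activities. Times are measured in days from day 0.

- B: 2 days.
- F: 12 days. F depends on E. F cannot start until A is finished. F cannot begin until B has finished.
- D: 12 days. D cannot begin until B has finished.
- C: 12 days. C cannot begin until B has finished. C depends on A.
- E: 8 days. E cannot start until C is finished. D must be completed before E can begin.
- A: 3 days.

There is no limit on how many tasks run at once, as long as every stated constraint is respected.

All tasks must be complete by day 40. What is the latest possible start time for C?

8

F must finish by day 40; it takes 12 days, so it must start by 40 − 12 = day 28.
E feeds into F (must start by day 28); so E must finish by day 28 and therefore start by day 20.
C has to be done before E (must start by day 20). That means finishing by day 20, i.e. starting by 20 − 12 = day 8.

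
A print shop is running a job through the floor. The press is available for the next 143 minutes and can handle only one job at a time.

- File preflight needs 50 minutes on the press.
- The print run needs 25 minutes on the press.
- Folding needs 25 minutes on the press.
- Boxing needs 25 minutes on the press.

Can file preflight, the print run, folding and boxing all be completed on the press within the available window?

Running back to back, the jobs need 50 + 25 + 25 + 25 = 125 minutes on the press.
Since 125 ≤ 143, they fit within the window.

Yes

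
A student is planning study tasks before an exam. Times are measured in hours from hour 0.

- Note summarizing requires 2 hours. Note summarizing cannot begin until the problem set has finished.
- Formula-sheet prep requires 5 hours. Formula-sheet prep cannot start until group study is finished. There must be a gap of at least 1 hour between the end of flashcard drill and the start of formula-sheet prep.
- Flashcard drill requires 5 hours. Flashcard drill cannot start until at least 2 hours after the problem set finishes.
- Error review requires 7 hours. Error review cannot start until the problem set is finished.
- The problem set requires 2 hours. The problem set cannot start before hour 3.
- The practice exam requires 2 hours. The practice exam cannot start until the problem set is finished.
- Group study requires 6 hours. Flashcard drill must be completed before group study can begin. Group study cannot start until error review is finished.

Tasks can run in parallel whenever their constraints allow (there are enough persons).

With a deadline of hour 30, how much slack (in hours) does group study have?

7

After its own release at hour 3, the problem set can start at hour 3 and finishes at hour 5.
Error review cannot begin until the problem set (finishes hour 5). It runs from hour 5 to 5 + 7 = hour 12.
After the problem set (finishes hour 5, plus 2-hour gap → hour 7), flashcard drill can start at hour 7 and finishes at hour 12.
For group study: flashcard drill (finishes hour 12); error review (finishes hour 12). Taking the maximum gives a start of hour 12, and it finishes at 12 + 6 = hour 18.

Working backward from the deadline:
Formula-sheet prep has no dependents, so it just needs to finish by hour 30. Starting by 30 − 5 = hour 25 achieves that.
Since formula-sheet prep (must start by hour 25) depends on it, group study must finish by hour 25. Backing off its 6-hour duration gives a latest start of hour 19.
So group study can start as early as hour 12 and as late as hour 19, giving 19 − 12 = 7 hours of slack.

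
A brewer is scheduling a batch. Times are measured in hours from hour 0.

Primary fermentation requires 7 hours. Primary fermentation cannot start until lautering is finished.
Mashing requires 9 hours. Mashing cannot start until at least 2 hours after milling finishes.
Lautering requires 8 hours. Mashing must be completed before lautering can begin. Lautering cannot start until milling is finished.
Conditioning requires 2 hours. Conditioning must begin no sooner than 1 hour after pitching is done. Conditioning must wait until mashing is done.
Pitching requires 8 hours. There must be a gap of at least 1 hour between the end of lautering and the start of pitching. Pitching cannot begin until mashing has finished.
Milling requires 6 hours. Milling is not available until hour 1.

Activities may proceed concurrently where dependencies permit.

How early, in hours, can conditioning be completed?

Milling waits on its own release at hour 1, so it starts at hour 1 and finishes at 1 + 6 = hour 7.
After milling (finishes hour 7, plus 2-hour gap → hour 9), mashing can start at hour 9 and finishes at hour 18.
Lautering has to wait for mashing (finishes hour 18); milling (finishes hour 7). The latest of these is hour 18, so lautering runs hour 18 to 18 + 8 = hour 26.
For pitching: lautering (finishes hour 26, plus 1-hour gap → hour 27); mashing (finishes hour 18). Taking the maximum gives a start of hour 27, and it finishes at 27 + 8 = hour 35.
For conditioning: pitching (finishes hour 35, plus 1-hour gap → hour 36); mashing (finishes hour 18). Taking the maximum gives a start of hour 36, and it finishes at 36 + 2 = hour 38.

38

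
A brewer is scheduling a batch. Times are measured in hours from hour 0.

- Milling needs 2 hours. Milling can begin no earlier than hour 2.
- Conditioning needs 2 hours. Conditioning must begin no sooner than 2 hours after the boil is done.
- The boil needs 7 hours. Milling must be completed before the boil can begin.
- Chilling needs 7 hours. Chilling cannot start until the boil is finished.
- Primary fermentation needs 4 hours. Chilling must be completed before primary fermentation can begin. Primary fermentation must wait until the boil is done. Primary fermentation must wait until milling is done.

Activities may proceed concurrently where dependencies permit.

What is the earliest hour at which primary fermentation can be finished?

22

Milling waits on its own release at hour 2, so it starts at hour 2 and finishes at 2 + 2 = hour 4.
After milling (finishes hour 4), the boil can start at hour 4 and finishes at hour 11.
Chilling waits on the boil (finishes hour 11), so it starts at hour 11 and finishes at 11 + 7 = hour 18.
For primary fermentation: chilling (finishes hour 18); the boil (finishes hour 11); milling (finishes hour 4). Taking the maximum gives a start of hour 18, and it finishes at 18 + 4 = hour 22.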